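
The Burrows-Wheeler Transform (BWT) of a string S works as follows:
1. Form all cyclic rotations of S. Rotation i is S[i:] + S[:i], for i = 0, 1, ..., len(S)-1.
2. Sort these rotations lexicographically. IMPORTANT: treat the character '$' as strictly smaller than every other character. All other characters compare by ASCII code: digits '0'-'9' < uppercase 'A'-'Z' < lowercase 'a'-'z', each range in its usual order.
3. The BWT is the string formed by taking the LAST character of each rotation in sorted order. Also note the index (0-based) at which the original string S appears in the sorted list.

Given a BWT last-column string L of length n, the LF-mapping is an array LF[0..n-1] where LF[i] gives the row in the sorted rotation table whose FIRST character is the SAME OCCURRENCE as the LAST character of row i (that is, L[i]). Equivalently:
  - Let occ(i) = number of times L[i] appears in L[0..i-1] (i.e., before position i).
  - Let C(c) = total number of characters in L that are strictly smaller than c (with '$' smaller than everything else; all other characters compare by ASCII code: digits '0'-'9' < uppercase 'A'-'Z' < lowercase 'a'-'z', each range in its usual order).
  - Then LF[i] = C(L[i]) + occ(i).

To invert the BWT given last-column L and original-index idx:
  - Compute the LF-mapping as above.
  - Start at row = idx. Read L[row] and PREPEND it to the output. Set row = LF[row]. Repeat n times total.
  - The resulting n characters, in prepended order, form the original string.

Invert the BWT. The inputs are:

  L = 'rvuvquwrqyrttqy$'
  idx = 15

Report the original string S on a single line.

Answer: yyuqtvqwrurtvqr$

Derivation:
LF mapping: 4 11 9 12 1 10 13 5 2 14 6 7 8 3 15 0
Walk LF starting at row 15, prepending L[row]:
  step 1: row=15, L[15]='$', prepend. Next row=LF[15]=0
  step 2: row=0, L[0]='r', prepend. Next row=LF[0]=4
  step 3: row=4, L[4]='q', prepend. Next row=LF[4]=1
  step 4: row=1, L[1]='v', prepend. Next row=LF[1]=11
  step 5: row=11, L[11]='t', prepend. Next row=LF[11]=7
  step 6: row=7, L[7]='r', prepend. Next row=LF[7]=5
  step 7: row=5, L[5]='u', prepend. Next row=LF[5]=10
  step 8: row=10, L[10]='r', prepend. Next row=LF[10]=6
  step 9: row=6, L[6]='w', prepend. Next row=LF[6]=13
  step 10: row=13, L[13]='q', prepend. Next row=LF[13]=3
  step 11: row=3, L[3]='v', prepend. Next row=LF[3]=12
  step 12: row=12, L[12]='t', prepend. Next row=LF[12]=8
  step 13: row=8, L[8]='q', prepend. Next row=LF[8]=2
  step 14: row=2, L[2]='u', prepend. Next row=LF[2]=9
  step 15: row=9, L[9]='y', prepend. Next row=LF[9]=14
  step 16: row=14, L[14]='y', prepend. Next row=LF[14]=15
Reversed output: yyuqtvqwrurtvqr$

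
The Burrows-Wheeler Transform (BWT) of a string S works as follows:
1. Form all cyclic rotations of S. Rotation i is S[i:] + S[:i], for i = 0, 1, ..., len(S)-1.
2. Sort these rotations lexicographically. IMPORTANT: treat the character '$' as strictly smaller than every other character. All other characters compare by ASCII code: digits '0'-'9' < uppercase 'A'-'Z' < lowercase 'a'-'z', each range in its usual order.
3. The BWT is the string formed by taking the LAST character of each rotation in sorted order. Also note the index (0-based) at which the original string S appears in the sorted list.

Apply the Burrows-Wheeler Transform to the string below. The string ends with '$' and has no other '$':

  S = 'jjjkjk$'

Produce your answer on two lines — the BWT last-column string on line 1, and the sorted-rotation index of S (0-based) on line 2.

All 7 rotations (rotation i = S[i:]+S[:i]):
  rot[0] = jjjkjk$
  rot[1] = jjkjk$j
  rot[2] = jkjk$jj
  rot[3] = kjk$jjj
  rot[4] = jk$jjjk
  rot[5] = k$jjjkj
  rot[6] = $jjjkjk
Sorted (with $ < everything):
  sorted[0] = $jjjkjk  (last char: 'k')
  sorted[1] = jjjkjk$  (last char: '$')
  sorted[2] = jjkjk$j  (last char: 'j')
  sorted[3] = jk$jjjk  (last char: 'k')
  sorted[4] = jkjk$jj  (last char: 'j')
  sorted[5] = k$jjjkj  (last char: 'j')
  sorted[6] = kjk$jjj  (last char: 'j')
Last column: k$jkjjj
Original string S is at sorted index 1

Answer: k$jkjjj
1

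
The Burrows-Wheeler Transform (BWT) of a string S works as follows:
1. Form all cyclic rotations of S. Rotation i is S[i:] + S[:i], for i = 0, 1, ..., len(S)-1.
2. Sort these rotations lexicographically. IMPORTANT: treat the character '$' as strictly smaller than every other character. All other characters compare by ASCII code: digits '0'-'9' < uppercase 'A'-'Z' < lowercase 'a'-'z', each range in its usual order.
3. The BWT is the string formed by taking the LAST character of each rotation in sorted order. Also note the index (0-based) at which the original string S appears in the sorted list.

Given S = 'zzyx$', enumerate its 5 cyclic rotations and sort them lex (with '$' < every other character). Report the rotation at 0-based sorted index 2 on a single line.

Answer: yx$zz

Derivation:
All 5 rotations (rotation i = S[i:]+S[:i]):
  rot[0] = zzyx$
  rot[1] = zyx$z
  rot[2] = yx$zz
  rot[3] = x$zzy
  rot[4] = $zzyx
Sorted (with $ < everything):
  sorted[0] = $zzyx
  sorted[1] = x$zzy
  sorted[2] = yx$zz
  sorted[3] = zyx$z
  sorted[4] = zzyx$
sorted[2] = yx$zz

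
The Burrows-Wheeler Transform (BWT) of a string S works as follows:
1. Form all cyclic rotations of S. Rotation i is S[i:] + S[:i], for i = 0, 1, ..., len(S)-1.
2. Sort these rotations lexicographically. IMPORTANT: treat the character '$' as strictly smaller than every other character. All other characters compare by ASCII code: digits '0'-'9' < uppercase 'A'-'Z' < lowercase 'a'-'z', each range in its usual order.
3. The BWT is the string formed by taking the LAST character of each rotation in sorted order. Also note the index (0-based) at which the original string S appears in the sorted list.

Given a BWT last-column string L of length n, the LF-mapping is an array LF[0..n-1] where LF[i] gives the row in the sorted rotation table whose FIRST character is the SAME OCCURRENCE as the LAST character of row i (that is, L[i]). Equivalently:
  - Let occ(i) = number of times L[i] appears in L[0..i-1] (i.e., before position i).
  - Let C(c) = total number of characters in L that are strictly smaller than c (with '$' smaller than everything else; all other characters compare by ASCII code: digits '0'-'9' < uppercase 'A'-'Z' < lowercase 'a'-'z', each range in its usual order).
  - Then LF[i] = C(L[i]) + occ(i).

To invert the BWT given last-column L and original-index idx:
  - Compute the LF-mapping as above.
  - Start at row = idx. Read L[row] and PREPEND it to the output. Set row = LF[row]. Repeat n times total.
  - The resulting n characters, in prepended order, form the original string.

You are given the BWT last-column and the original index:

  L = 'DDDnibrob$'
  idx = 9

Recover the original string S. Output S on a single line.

LF mapping: 1 2 3 7 6 4 9 8 5 0
Walk LF starting at row 9, prepending L[row]:
  step 1: row=9, L[9]='$', prepend. Next row=LF[9]=0
  step 2: row=0, L[0]='D', prepend. Next row=LF[0]=1
  step 3: row=1, L[1]='D', prepend. Next row=LF[1]=2
  step 4: row=2, L[2]='D', prepend. Next row=LF[2]=3
  step 5: row=3, L[3]='n', prepend. Next row=LF[3]=7
  step 6: row=7, L[7]='o', prepend. Next row=LF[7]=8
  step 7: row=8, L[8]='b', prepend. Next row=LF[8]=5
  step 8: row=5, L[5]='b', prepend. Next row=LF[5]=4
  step 9: row=4, L[4]='i', prepend. Next row=LF[4]=6
  step 10: row=6, L[6]='r', prepend. Next row=LF[6]=9
Reversed output: ribbonDDD$

Answer: ribbonDDD$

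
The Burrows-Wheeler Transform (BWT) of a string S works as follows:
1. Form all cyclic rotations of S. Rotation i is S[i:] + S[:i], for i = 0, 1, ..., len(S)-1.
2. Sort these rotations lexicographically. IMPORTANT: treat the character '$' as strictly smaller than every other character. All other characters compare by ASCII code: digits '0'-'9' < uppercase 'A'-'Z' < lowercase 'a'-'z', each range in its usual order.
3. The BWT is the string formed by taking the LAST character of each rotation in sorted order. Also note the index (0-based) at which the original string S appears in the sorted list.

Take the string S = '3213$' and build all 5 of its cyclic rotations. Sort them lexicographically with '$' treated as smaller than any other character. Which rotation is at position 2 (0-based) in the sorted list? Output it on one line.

All 5 rotations (rotation i = S[i:]+S[:i]):
  rot[0] = 3213$
  rot[1] = 213$3
  rot[2] = 13$32
  rot[3] = 3$321
  rot[4] = $3213
Sorted (with $ < everything):
  sorted[0] = $3213
  sorted[1] = 13$32
  sorted[2] = 213$3
  sorted[3] = 3$321
  sorted[4] = 3213$
sorted[2] = 213$3

Answer: 213$3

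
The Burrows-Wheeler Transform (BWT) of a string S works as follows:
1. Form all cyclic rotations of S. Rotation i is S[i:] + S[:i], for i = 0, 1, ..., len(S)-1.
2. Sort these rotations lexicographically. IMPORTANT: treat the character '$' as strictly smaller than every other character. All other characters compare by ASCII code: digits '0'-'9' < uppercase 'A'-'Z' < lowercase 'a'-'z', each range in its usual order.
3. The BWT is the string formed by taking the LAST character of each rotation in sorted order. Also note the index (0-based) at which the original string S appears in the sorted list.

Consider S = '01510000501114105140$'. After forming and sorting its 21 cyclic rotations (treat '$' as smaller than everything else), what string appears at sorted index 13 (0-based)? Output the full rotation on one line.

Answer: 140$01510000501114105

Derivation:
All 21 rotations (rotation i = S[i:]+S[:i]):
  rot[0] = 01510000501114105140$
  rot[1] = 1510000501114105140$0
  rot[2] = 510000501114105140$01
  rot[3] = 10000501114105140$015
  rot[4] = 0000501114105140$0151
  rot[5] = 000501114105140$01510
  rot[6] = 00501114105140$015100
  rot[7] = 0501114105140$0151000
  rot[8] = 501114105140$01510000
  rot[9] = 01114105140$015100005
  rot[10] = 1114105140$0151000050
  rot[11] = 114105140$01510000501
  rot[12] = 14105140$015100005011
  rot[13] = 4105140$0151000050111
  rot[14] = 105140$01510000501114
  rot[15] = 05140$015100005011141
  rot[16] = 5140$0151000050111410
  rot[17] = 140$01510000501114105
  rot[18] = 40$015100005011141051
  rot[19] = 0$0151000050111410514
  rot[20] = $01510000501114105140
Sorted (with $ < everything):
  sorted[0] = $01510000501114105140
  sorted[1] = 0$0151000050111410514
  sorted[2] = 0000501114105140$0151
  sorted[3] = 000501114105140$01510
  sorted[4] = 00501114105140$015100
  sorted[5] = 01114105140$015100005
  sorted[6] = 01510000501114105140$
  sorted[7] = 0501114105140$0151000
  sorted[8] = 05140$015100005011141
  sorted[9] = 10000501114105140$015
  sorted[10] = 105140$01510000501114
  sorted[11] = 1114105140$0151000050
  sorted[12] = 114105140$01510000501
  sorted[13] = 140$01510000501114105
  sorted[14] = 14105140$015100005011
  sorted[15] = 1510000501114105140$0
  sorted[16] = 40$015100005011141051
  sorted[17] = 4105140$0151000050111
  sorted[18] = 501114105140$01510000
  sorted[19] = 510000501114105140$01
  sorted[20] = 5140$0151000050111410
sorted[13] = 140$01510000501114105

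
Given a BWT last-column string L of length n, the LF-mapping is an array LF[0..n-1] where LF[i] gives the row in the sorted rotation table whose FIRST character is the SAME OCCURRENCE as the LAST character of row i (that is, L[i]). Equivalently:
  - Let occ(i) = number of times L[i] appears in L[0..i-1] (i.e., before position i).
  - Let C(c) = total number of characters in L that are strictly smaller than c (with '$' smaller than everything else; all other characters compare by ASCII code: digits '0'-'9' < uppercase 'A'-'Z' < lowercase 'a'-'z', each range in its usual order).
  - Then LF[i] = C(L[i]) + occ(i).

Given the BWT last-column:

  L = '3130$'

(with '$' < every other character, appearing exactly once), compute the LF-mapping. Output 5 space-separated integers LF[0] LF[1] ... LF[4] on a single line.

Char counts: '$':1, '0':1, '1':1, '3':2
C (first-col start): C('$')=0, C('0')=1, C('1')=2, C('3')=3
L[0]='3': occ=0, LF[0]=C('3')+0=3+0=3
L[1]='1': occ=0, LF[1]=C('1')+0=2+0=2
L[2]='3': occ=1, LF[2]=C('3')+1=3+1=4
L[3]='0': occ=0, LF[3]=C('0')+0=1+0=1
L[4]='$': occ=0, LF[4]=C('$')+0=0+0=0

Answer: 3 2 4 1 0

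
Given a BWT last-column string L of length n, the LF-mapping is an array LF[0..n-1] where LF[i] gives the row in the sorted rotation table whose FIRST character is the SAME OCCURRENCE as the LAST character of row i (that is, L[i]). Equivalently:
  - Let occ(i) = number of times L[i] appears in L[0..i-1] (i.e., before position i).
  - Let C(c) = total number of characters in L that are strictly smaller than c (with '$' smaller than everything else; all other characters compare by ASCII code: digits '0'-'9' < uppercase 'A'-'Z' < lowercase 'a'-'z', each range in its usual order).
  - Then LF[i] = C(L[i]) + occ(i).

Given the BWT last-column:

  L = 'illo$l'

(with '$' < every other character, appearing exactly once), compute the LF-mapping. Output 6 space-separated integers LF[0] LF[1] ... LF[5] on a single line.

Answer: 1 2 3 5 0 4

Derivation:
Char counts: '$':1, 'i':1, 'l':3, 'o':1
C (first-col start): C('$')=0, C('i')=1, C('l')=2, C('o')=5
L[0]='i': occ=0, LF[0]=C('i')+0=1+0=1
L[1]='l': occ=0, LF[1]=C('l')+0=2+0=2
L[2]='l': occ=1, LF[2]=C('l')+1=2+1=3
L[3]='o': occ=0, LF[3]=C('o')+0=5+0=5
L[4]='$': occ=0, LF[4]=C('$')+0=0+0=0
L[5]='l': occ=2, LF[5]=C('l')+2=2+2=4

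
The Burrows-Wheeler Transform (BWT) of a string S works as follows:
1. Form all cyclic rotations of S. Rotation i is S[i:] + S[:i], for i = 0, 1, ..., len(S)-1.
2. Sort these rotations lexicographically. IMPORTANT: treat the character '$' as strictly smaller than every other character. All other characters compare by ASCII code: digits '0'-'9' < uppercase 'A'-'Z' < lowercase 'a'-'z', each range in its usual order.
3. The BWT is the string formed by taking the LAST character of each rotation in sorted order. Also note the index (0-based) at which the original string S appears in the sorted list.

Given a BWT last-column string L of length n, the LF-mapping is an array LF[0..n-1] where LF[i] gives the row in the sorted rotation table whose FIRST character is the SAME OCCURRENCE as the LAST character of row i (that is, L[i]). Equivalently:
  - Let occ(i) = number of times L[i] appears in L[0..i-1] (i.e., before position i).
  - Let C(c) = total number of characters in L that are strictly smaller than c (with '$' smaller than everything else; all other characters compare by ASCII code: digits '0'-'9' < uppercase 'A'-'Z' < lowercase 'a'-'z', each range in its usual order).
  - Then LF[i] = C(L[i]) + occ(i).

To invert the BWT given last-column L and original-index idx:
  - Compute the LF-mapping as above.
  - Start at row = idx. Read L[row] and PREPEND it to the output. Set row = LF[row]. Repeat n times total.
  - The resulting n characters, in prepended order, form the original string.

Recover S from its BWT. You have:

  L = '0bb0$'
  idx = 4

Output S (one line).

LF mapping: 1 3 4 2 0
Walk LF starting at row 4, prepending L[row]:
  step 1: row=4, L[4]='$', prepend. Next row=LF[4]=0
  step 2: row=0, L[0]='0', prepend. Next row=LF[0]=1
  step 3: row=1, L[1]='b', prepend. Next row=LF[1]=3
  step 4: row=3, L[3]='0', prepend. Next row=LF[3]=2
  step 5: row=2, L[2]='b', prepend. Next row=LF[2]=4
Reversed output: b0b0$

Answer: b0b0$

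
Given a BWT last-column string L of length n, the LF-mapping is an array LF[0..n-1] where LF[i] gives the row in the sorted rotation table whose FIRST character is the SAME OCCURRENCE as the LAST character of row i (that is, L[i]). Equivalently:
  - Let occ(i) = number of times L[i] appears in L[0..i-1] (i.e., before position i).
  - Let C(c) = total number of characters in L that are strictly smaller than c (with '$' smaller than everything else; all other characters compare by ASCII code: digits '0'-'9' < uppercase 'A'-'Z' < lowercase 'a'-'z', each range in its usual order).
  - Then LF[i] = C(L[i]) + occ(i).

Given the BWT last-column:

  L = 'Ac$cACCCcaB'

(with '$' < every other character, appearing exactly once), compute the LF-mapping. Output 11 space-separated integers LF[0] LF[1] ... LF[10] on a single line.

Answer: 1 8 0 9 2 4 5 6 10 7 3

Derivation:
Char counts: '$':1, 'A':2, 'B':1, 'C':3, 'a':1, 'c':3
C (first-col start): C('$')=0, C('A')=1, C('B')=3, C('C')=4, C('a')=7, C('c')=8
L[0]='A': occ=0, LF[0]=C('A')+0=1+0=1
L[1]='c': occ=0, LF[1]=C('c')+0=8+0=8
L[2]='$': occ=0, LF[2]=C('$')+0=0+0=0
L[3]='c': occ=1, LF[3]=C('c')+1=8+1=9
L[4]='A': occ=1, LF[4]=C('A')+1=1+1=2
L[5]='C': occ=0, LF[5]=C('C')+0=4+0=4
L[6]='C': occ=1, LF[6]=C('C')+1=4+1=5
L[7]='C': occ=2, LF[7]=C('C')+2=4+2=6
L[8]='c': occ=2, LF[8]=C('c')+2=8+2=10
L[9]='a': occ=0, LF[9]=C('a')+0=7+0=7
L[10]='B': occ=0, LF[10]=C('B')+0=3+0=3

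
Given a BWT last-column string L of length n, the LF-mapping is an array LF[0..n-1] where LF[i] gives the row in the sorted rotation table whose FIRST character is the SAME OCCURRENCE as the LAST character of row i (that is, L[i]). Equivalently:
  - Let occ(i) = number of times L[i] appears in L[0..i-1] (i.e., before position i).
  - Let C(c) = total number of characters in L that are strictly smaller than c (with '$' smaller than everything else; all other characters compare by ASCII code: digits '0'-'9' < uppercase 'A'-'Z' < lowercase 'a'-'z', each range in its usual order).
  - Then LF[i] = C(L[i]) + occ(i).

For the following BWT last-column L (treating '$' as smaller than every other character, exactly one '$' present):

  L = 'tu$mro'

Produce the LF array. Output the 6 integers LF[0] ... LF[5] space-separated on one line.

Char counts: '$':1, 'm':1, 'o':1, 'r':1, 't':1, 'u':1
C (first-col start): C('$')=0, C('m')=1, C('o')=2, C('r')=3, C('t')=4, C('u')=5
L[0]='t': occ=0, LF[0]=C('t')+0=4+0=4
L[1]='u': occ=0, LF[1]=C('u')+0=5+0=5
L[2]='$': occ=0, LF[2]=C('$')+0=0+0=0
L[3]='m': occ=0, LF[3]=C('m')+0=1+0=1
L[4]='r': occ=0, LF[4]=C('r')+0=3+0=3
L[5]='o': occ=0, LF[5]=C('o')+0=2+0=2

Answer: 4 5 0 1 3 2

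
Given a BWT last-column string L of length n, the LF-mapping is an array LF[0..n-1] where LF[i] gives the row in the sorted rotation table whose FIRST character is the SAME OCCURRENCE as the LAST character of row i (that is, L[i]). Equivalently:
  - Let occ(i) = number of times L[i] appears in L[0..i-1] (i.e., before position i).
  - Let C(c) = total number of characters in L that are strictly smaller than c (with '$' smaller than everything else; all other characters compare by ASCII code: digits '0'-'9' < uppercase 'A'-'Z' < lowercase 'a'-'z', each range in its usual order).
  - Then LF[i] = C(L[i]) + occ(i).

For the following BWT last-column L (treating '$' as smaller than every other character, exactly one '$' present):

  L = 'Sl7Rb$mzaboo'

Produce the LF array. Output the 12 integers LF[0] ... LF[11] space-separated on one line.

Char counts: '$':1, '7':1, 'R':1, 'S':1, 'a':1, 'b':2, 'l':1, 'm':1, 'o':2, 'z':1
C (first-col start): C('$')=0, C('7')=1, C('R')=2, C('S')=3, C('a')=4, C('b')=5, C('l')=7, C('m')=8, C('o')=9, C('z')=11
L[0]='S': occ=0, LF[0]=C('S')+0=3+0=3
L[1]='l': occ=0, LF[1]=C('l')+0=7+0=7
L[2]='7': occ=0, LF[2]=C('7')+0=1+0=1
L[3]='R': occ=0, LF[3]=C('R')+0=2+0=2
L[4]='b': occ=0, LF[4]=C('b')+0=5+0=5
L[5]='$': occ=0, LF[5]=C('$')+0=0+0=0
L[6]='m': occ=0, LF[6]=C('m')+0=8+0=8
L[7]='z': occ=0, LF[7]=C('z')+0=11+0=11
L[8]='a': occ=0, LF[8]=C('a')+0=4+0=4
L[9]='b': occ=1, LF[9]=C('b')+1=5+1=6
L[10]='o': occ=0, LF[10]=C('o')+0=9+0=9
L[11]='o': occ=1, LF[11]=C('o')+1=9+1=10

Answer: 3 7 1 2 5 0 8 11 4 6 9 10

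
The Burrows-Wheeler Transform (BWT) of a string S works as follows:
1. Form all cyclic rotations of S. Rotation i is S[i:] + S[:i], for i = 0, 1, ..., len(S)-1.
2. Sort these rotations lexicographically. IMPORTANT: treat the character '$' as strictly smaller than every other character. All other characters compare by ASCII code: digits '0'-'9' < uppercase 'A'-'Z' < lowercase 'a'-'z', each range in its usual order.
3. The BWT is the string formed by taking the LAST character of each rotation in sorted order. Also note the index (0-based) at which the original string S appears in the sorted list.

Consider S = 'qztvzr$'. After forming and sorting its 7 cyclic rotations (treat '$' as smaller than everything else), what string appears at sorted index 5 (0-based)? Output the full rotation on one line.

All 7 rotations (rotation i = S[i:]+S[:i]):
  rot[0] = qztvzr$
  rot[1] = ztvzr$q
  rot[2] = tvzr$qz
  rot[3] = vzr$qzt
  rot[4] = zr$qztv
  rot[5] = r$qztvz
  rot[6] = $qztvzr
Sorted (with $ < everything):
  sorted[0] = $qztvzr
  sorted[1] = qztvzr$
  sorted[2] = r$qztvz
  sorted[3] = tvzr$qz
  sorted[4] = vzr$qzt
  sorted[5] = zr$qztv
  sorted[6] = ztvzr$q
sorted[5] = zr$qztv

Answer: zr$qztv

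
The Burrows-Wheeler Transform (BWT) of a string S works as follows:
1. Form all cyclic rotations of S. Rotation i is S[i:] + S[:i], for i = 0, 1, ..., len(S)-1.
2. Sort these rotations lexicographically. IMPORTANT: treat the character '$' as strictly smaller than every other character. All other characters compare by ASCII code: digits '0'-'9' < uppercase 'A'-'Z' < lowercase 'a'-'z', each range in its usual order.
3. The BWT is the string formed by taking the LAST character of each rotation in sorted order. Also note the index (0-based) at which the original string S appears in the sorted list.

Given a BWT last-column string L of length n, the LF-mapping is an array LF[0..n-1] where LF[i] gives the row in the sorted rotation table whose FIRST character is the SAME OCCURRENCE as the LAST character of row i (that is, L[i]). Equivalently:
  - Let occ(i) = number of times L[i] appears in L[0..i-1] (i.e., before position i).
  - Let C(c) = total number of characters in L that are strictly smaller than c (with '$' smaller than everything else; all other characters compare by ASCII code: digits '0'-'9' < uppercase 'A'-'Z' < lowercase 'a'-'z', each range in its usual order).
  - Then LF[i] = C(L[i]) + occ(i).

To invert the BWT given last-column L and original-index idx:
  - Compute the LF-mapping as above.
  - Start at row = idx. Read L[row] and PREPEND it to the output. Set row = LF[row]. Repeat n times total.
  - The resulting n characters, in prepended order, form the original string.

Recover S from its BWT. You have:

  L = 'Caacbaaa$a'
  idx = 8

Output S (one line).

LF mapping: 1 2 3 9 8 4 5 6 0 7
Walk LF starting at row 8, prepending L[row]:
  step 1: row=8, L[8]='$', prepend. Next row=LF[8]=0
  step 2: row=0, L[0]='C', prepend. Next row=LF[0]=1
  step 3: row=1, L[1]='a', prepend. Next row=LF[1]=2
  step 4: row=2, L[2]='a', prepend. Next row=LF[2]=3
  step 5: row=3, L[3]='c', prepend. Next row=LF[3]=9
  step 6: row=9, L[9]='a', prepend. Next row=LF[9]=7
  step 7: row=7, L[7]='a', prepend. Next row=LF[7]=6
  step 8: row=6, L[6]='a', prepend. Next row=LF[6]=5
  step 9: row=5, L[5]='a', prepend. Next row=LF[5]=4
  step 10: row=4, L[4]='b', prepend. Next row=LF[4]=8
Reversed output: baaaacaaC$

Answer: baaaacaaC$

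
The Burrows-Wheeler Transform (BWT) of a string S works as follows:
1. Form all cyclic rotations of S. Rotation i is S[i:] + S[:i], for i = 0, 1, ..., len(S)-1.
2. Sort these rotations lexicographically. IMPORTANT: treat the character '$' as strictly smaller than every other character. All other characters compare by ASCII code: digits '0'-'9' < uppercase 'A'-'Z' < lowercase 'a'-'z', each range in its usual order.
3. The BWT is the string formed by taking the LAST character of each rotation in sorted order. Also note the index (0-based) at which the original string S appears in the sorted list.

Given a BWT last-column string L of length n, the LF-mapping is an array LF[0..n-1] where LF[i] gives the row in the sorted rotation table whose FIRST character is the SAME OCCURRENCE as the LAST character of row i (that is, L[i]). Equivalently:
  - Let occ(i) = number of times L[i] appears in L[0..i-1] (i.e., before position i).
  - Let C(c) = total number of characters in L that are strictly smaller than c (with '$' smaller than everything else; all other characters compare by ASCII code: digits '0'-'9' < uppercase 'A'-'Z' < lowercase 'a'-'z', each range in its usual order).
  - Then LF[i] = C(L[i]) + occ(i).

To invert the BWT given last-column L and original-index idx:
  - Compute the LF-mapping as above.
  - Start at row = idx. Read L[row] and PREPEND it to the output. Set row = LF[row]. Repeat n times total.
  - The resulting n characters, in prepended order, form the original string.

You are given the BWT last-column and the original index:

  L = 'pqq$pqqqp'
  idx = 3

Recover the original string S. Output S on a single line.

LF mapping: 1 4 5 0 2 6 7 8 3
Walk LF starting at row 3, prepending L[row]:
  step 1: row=3, L[3]='$', prepend. Next row=LF[3]=0
  step 2: row=0, L[0]='p', prepend. Next row=LF[0]=1
  step 3: row=1, L[1]='q', prepend. Next row=LF[1]=4
  step 4: row=4, L[4]='p', prepend. Next row=LF[4]=2
  step 5: row=2, L[2]='q', prepend. Next row=LF[2]=5
  step 6: row=5, L[5]='q', prepend. Next row=LF[5]=6
  step 7: row=6, L[6]='q', prepend. Next row=LF[6]=7
  step 8: row=7, L[7]='q', prepend. Next row=LF[7]=8
  step 9: row=8, L[8]='p', prepend. Next row=LF[8]=3
Reversed output: pqqqqpqp$

Answer: pqqqqpqp$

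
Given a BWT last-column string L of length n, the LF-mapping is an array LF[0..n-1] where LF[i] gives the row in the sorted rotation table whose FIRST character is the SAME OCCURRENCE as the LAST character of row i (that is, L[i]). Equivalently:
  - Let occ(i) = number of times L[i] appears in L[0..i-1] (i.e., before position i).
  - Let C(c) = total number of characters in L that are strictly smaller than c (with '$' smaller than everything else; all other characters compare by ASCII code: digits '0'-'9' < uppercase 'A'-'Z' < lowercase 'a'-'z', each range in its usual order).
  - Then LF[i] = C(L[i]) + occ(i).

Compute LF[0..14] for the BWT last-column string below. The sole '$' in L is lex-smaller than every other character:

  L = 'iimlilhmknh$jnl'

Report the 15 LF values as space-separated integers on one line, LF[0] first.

Answer: 3 4 11 8 5 9 1 12 7 13 2 0 6 14 10

Derivation:
Char counts: '$':1, 'h':2, 'i':3, 'j':1, 'k':1, 'l':3, 'm':2, 'n':2
C (first-col start): C('$')=0, C('h')=1, C('i')=3, C('j')=6, C('k')=7, C('l')=8, C('m')=11, C('n')=13
L[0]='i': occ=0, LF[0]=C('i')+0=3+0=3
L[1]='i': occ=1, LF[1]=C('i')+1=3+1=4
L[2]='m': occ=0, LF[2]=C('m')+0=11+0=11
L[3]='l': occ=0, LF[3]=C('l')+0=8+0=8
L[4]='i': occ=2, LF[4]=C('i')+2=3+2=5
L[5]='l': occ=1, LF[5]=C('l')+1=8+1=9
L[6]='h': occ=0, LF[6]=C('h')+0=1+0=1
L[7]='m': occ=1, LF[7]=C('m')+1=11+1=12
L[8]='k': occ=0, LF[8]=C('k')+0=7+0=7
L[9]='n': occ=0, LF[9]=C('n')+0=13+0=13
L[10]='h': occ=1, LF[10]=C('h')+1=1+1=2
L[11]='$': occ=0, LF[11]=C('$')+0=0+0=0
L[12]='j': occ=0, LF[12]=C('j')+0=6+0=6
L[13]='n': occ=1, LF[13]=C('n')+1=13+1=14
L[14]='l': occ=2, LF[14]=C('l')+2=8+2=10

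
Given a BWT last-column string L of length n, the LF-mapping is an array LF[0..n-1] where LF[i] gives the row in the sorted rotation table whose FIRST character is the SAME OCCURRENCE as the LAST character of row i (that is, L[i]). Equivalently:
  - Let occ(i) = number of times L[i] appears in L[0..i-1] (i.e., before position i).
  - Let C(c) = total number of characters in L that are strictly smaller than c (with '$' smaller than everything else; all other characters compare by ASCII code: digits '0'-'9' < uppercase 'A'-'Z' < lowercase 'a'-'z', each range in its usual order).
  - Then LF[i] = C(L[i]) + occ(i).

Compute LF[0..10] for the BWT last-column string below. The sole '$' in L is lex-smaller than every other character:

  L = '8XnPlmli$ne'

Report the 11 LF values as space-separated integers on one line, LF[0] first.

Char counts: '$':1, '8':1, 'P':1, 'X':1, 'e':1, 'i':1, 'l':2, 'm':1, 'n':2
C (first-col start): C('$')=0, C('8')=1, C('P')=2, C('X')=3, C('e')=4, C('i')=5, C('l')=6, C('m')=8, C('n')=9
L[0]='8': occ=0, LF[0]=C('8')+0=1+0=1
L[1]='X': occ=0, LF[1]=C('X')+0=3+0=3
L[2]='n': occ=0, LF[2]=C('n')+0=9+0=9
L[3]='P': occ=0, LF[3]=C('P')+0=2+0=2
L[4]='l': occ=0, LF[4]=C('l')+0=6+0=6
L[5]='m': occ=0, LF[5]=C('m')+0=8+0=8
L[6]='l': occ=1, LF[6]=C('l')+1=6+1=7
L[7]='i': occ=0, LF[7]=C('i')+0=5+0=5
L[8]='$': occ=0, LF[8]=C('$')+0=0+0=0
L[9]='n': occ=1, LF[9]=C('n')+1=9+1=10
L[10]='e': occ=0, LF[10]=C('e')+0=4+0=4

Answer: 1 3 9 2 6 8 7 5 0 10 4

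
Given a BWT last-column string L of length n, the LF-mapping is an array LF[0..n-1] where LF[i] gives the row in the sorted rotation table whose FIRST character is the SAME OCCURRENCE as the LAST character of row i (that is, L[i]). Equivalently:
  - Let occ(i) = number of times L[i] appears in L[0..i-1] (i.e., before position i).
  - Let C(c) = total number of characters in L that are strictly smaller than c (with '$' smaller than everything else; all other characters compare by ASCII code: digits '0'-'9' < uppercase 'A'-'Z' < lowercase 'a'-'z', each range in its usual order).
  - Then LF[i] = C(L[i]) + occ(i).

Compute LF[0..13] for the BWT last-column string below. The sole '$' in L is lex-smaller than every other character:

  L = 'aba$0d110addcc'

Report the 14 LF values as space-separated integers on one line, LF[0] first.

Answer: 5 8 6 0 1 11 3 4 2 7 12 13 9 10

Derivation:
Char counts: '$':1, '0':2, '1':2, 'a':3, 'b':1, 'c':2, 'd':3
C (first-col start): C('$')=0, C('0')=1, C('1')=3, C('a')=5, C('b')=8, C('c')=9, C('d')=11
L[0]='a': occ=0, LF[0]=C('a')+0=5+0=5
L[1]='b': occ=0, LF[1]=C('b')+0=8+0=8
L[2]='a': occ=1, LF[2]=C('a')+1=5+1=6
L[3]='$': occ=0, LF[3]=C('$')+0=0+0=0
L[4]='0': occ=0, LF[4]=C('0')+0=1+0=1
L[5]='d': occ=0, LF[5]=C('d')+0=11+0=11
L[6]='1': occ=0, LF[6]=C('1')+0=3+0=3
L[7]='1': occ=1, LF[7]=C('1')+1=3+1=4
L[8]='0': occ=1, LF[8]=C('0')+1=1+1=2
L[9]='a': occ=2, LF[9]=C('a')+2=5+2=7
L[10]='d': occ=1, LF[10]=C('d')+1=11+1=12
L[11]='d': occ=2, LF[11]=C('d')+2=11+2=13
L[12]='c': occ=0, LF[12]=C('c')+0=9+0=9
L[13]='c': occ=1, LF[13]=C('c')+1=9+1=10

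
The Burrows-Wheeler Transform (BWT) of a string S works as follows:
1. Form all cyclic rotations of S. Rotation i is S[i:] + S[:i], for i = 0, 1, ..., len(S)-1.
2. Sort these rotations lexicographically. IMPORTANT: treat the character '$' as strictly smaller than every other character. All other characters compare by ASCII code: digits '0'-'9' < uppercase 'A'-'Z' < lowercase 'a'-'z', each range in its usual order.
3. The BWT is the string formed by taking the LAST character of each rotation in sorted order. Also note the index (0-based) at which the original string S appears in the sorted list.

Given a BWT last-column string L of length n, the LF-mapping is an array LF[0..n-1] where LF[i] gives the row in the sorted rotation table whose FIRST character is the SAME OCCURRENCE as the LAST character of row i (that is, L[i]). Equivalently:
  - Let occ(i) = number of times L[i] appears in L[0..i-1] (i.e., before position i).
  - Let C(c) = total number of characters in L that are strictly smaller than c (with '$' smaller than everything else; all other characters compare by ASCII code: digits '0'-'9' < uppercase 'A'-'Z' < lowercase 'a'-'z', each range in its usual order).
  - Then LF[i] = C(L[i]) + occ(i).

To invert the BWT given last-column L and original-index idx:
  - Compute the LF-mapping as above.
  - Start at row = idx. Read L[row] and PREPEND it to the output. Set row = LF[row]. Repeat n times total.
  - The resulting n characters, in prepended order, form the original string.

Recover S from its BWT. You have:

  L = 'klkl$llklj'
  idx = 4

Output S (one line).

Answer: klljlllkk$

Derivation:
LF mapping: 2 5 3 6 0 7 8 4 9 1
Walk LF starting at row 4, prepending L[row]:
  step 1: row=4, L[4]='$', prepend. Next row=LF[4]=0
  step 2: row=0, L[0]='k', prepend. Next row=LF[0]=2
  step 3: row=2, L[2]='k', prepend. Next row=LF[2]=3
  step 4: row=3, L[3]='l', prepend. Next row=LF[3]=6
  step 5: row=6, L[6]='l', prepend. Next row=LF[6]=8
  step 6: row=8, L[8]='l', prepend. Next row=LF[8]=9
  step 7: row=9, L[9]='j', prepend. Next row=LF[9]=1
  step 8: row=1, L[1]='l', prepend. Next row=LF[1]=5
  step 9: row=5, L[5]='l', prepend. Next row=LF[5]=7
  step 10: row=7, L[7]='k', prepend. Next row=LF[7]=4
Reversed output: klljlllkk$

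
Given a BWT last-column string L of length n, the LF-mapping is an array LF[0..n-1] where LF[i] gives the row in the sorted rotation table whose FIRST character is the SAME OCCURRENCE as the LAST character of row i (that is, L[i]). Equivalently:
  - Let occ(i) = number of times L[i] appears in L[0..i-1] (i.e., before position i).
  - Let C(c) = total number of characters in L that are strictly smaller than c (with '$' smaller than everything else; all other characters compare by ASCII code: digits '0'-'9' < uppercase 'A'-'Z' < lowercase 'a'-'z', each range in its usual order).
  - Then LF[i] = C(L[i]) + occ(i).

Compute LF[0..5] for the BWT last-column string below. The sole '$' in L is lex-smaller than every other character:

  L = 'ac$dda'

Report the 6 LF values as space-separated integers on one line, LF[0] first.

Char counts: '$':1, 'a':2, 'c':1, 'd':2
C (first-col start): C('$')=0, C('a')=1, C('c')=3, C('d')=4
L[0]='a': occ=0, LF[0]=C('a')+0=1+0=1
L[1]='c': occ=0, LF[1]=C('c')+0=3+0=3
L[2]='$': occ=0, LF[2]=C('$')+0=0+0=0
L[3]='d': occ=0, LF[3]=C('d')+0=4+0=4
L[4]='d': occ=1, LF[4]=C('d')+1=4+1=5
L[5]='a': occ=1, LF[5]=C('a')+1=1+1=2

Answer: 1 3 0 4 5 2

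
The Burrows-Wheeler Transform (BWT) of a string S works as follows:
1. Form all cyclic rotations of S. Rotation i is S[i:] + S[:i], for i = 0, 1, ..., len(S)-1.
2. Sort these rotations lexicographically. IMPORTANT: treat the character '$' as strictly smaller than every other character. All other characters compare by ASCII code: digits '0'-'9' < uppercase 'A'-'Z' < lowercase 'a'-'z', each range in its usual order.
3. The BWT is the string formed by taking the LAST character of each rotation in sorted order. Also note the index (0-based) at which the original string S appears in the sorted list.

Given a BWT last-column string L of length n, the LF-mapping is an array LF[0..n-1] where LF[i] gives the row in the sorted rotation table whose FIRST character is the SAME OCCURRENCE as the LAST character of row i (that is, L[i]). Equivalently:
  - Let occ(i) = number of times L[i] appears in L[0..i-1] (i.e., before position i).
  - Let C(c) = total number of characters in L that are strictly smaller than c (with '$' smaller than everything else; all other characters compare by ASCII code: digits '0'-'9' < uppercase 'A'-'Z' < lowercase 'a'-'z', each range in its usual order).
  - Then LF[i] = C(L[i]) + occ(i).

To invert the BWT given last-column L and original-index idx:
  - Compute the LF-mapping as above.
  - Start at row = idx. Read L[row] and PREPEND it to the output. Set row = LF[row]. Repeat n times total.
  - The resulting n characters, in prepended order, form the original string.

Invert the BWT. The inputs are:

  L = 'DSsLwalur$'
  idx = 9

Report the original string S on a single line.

LF mapping: 1 3 7 2 9 4 5 8 6 0
Walk LF starting at row 9, prepending L[row]:
  step 1: row=9, L[9]='$', prepend. Next row=LF[9]=0
  step 2: row=0, L[0]='D', prepend. Next row=LF[0]=1
  step 3: row=1, L[1]='S', prepend. Next row=LF[1]=3
  step 4: row=3, L[3]='L', prepend. Next row=LF[3]=2
  step 5: row=2, L[2]='s', prepend. Next row=LF[2]=7
  step 6: row=7, L[7]='u', prepend. Next row=LF[7]=8
  step 7: row=8, L[8]='r', prepend. Next row=LF[8]=6
  step 8: row=6, L[6]='l', prepend. Next row=LF[6]=5
  step 9: row=5, L[5]='a', prepend. Next row=LF[5]=4
  step 10: row=4, L[4]='w', prepend. Next row=LF[4]=9
Reversed output: walrusLSD$

Answer: walrusLSD$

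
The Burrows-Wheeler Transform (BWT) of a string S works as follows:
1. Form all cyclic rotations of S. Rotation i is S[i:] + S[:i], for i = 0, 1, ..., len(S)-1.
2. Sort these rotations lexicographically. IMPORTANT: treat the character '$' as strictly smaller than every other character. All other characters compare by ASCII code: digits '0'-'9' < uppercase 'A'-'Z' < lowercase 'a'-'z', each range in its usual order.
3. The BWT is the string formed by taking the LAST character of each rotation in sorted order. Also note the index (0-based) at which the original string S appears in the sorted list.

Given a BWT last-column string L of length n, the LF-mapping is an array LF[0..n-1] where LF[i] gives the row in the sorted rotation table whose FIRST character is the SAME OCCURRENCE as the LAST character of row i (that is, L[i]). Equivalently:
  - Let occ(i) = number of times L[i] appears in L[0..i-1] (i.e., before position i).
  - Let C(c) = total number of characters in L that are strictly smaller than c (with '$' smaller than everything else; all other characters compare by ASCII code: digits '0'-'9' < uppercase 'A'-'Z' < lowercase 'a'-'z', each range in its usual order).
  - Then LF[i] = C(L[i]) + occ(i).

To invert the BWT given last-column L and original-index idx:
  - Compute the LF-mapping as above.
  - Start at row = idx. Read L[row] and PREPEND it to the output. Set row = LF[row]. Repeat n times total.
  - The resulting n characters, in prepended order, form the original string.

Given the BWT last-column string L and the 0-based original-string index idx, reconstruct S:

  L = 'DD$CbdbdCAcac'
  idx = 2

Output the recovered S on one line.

LF mapping: 4 5 0 2 7 11 8 12 3 1 9 6 10
Walk LF starting at row 2, prepending L[row]:
  step 1: row=2, L[2]='$', prepend. Next row=LF[2]=0
  step 2: row=0, L[0]='D', prepend. Next row=LF[0]=4
  step 3: row=4, L[4]='b', prepend. Next row=LF[4]=7
  step 4: row=7, L[7]='d', prepend. Next row=LF[7]=12
  step 5: row=12, L[12]='c', prepend. Next row=LF[12]=10
  step 6: row=10, L[10]='c', prepend. Next row=LF[10]=9
  step 7: row=9, L[9]='A', prepend. Next row=LF[9]=1
  step 8: row=1, L[1]='D', prepend. Next row=LF[1]=5
  step 9: row=5, L[5]='d', prepend. Next row=LF[5]=11
  step 10: row=11, L[11]='a', prepend. Next row=LF[11]=6
  step 11: row=6, L[6]='b', prepend. Next row=LF[6]=8
  step 12: row=8, L[8]='C', prepend. Next row=LF[8]=3
  step 13: row=3, L[3]='C', prepend. Next row=LF[3]=2
Reversed output: CCbadDAccdbD$

Answer: CCbadDAccdbD$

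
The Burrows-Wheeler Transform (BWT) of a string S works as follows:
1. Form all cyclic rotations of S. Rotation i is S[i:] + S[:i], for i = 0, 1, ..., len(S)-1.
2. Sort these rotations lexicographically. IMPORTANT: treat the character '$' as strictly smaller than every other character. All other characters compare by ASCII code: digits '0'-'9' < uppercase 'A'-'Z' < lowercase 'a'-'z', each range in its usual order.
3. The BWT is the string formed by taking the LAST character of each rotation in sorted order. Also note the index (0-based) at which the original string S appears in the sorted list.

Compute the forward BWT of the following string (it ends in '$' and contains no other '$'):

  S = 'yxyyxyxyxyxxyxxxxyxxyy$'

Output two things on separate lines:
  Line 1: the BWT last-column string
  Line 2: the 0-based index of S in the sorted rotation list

All 23 rotations (rotation i = S[i:]+S[:i]):
  rot[0] = yxyyxyxyxyxxyxxxxyxxyy$
  rot[1] = xyyxyxyxyxxyxxxxyxxyy$y
  rot[2] = yyxyxyxyxxyxxxxyxxyy$yx
  rot[3] = yxyxyxyxxyxxxxyxxyy$yxy
  rot[4] = xyxyxyxxyxxxxyxxyy$yxyy
  rot[5] = yxyxyxxyxxxxyxxyy$yxyyx
  rot[6] = xyxyxxyxxxxyxxyy$yxyyxy
  rot[7] = yxyxxyxxxxyxxyy$yxyyxyx
  rot[8] = xyxxyxxxxyxxyy$yxyyxyxy
  rot[9] = yxxyxxxxyxxyy$yxyyxyxyx
  rot[10] = xxyxxxxyxxyy$yxyyxyxyxy
  rot[11] = xyxxxxyxxyy$yxyyxyxyxyx
  rot[12] = yxxxxyxxyy$yxyyxyxyxyxx
  rot[13] = xxxxyxxyy$yxyyxyxyxyxxy
  rot[14] = xxxyxxyy$yxyyxyxyxyxxyx
  rot[15] = xxyxxyy$yxyyxyxyxyxxyxx
  rot[16] = xyxxyy$yxyyxyxyxyxxyxxx
  rot[17] = yxxyy$yxyyxyxyxyxxyxxxx
  rot[18] = xxyy$yxyyxyxyxyxxyxxxxy
  rot[19] = xyy$yxyyxyxyxyxxyxxxxyx
  rot[20] = yy$yxyyxyxyxyxxyxxxxyxx
  rot[21] = y$yxyyxyxyxyxxyxxxxyxxy
  rot[22] = $yxyyxyxyxyxxyxxxxyxxyy
Sorted (with $ < everything):
  sorted[0] = $yxyyxyxyxyxxyxxxxyxxyy  (last char: 'y')
  sorted[1] = xxxxyxxyy$yxyyxyxyxyxxy  (last char: 'y')
  sorted[2] = xxxyxxyy$yxyyxyxyxyxxyx  (last char: 'x')
  sorted[3] = xxyxxxxyxxyy$yxyyxyxyxy  (last char: 'y')
  sorted[4] = xxyxxyy$yxyyxyxyxyxxyxx  (last char: 'x')
  sorted[5] = xxyy$yxyyxyxyxyxxyxxxxy  (last char: 'y')
  sorted[6] = xyxxxxyxxyy$yxyyxyxyxyx  (last char: 'x')
  sorted[7] = xyxxyxxxxyxxyy$yxyyxyxy  (last char: 'y')
  sorted[8] = xyxxyy$yxyyxyxyxyxxyxxx  (last char: 'x')
  sorted[9] = xyxyxxyxxxxyxxyy$yxyyxy  (last char: 'y')
  sorted[10] = xyxyxyxxyxxxxyxxyy$yxyy  (last char: 'y')
  sorted[11] = xyy$yxyyxyxyxyxxyxxxxyx  (last char: 'x')
  sorted[12] = xyyxyxyxyxxyxxxxyxxyy$y  (last char: 'y')
  sorted[13] = y$yxyyxyxyxyxxyxxxxyxxy  (last char: 'y')
  sorted[14] = yxxxxyxxyy$yxyyxyxyxyxx  (last char: 'x')
  sorted[15] = yxxyxxxxyxxyy$yxyyxyxyx  (last char: 'x')
  sorted[16] = yxxyy$yxyyxyxyxyxxyxxxx  (last char: 'x')
  sorted[17] = yxyxxyxxxxyxxyy$yxyyxyx  (last char: 'x')
  sorted[18] = yxyxyxxyxxxxyxxyy$yxyyx  (last char: 'x')
  sorted[19] = yxyxyxyxxyxxxxyxxyy$yxy  (last char: 'y')
  sorted[20] = yxyyxyxyxyxxyxxxxyxxyy$  (last char: '$')
  sorted[21] = yy$yxyyxyxyxyxxyxxxxyxx  (last char: 'x')
  sorted[22] = yyxyxyxyxxyxxxxyxxyy$yx  (last char: 'x')
Last column: yyxyxyxyxyyxyyxxxxxy$xx
Original string S is at sorted index 20

Answer: yyxyxyxyxyyxyyxxxxxy$xx
20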